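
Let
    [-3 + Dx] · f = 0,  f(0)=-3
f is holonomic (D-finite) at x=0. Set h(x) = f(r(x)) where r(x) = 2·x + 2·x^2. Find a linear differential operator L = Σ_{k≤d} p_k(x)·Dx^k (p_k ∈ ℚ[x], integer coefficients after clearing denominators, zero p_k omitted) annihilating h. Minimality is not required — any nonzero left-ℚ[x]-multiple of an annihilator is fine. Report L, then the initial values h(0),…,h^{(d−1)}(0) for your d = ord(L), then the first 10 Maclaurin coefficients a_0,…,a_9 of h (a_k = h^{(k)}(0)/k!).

f: a_k = -3, -9, -27/2, -27/2, -81/8, -243/40, -243/80, -729/560, -2187/4480, -729/4480, …
Change of var in L_f (x↦r) gives L₀.
L = (-6 - 12·x) + Dx  (order 1).
h: a_k = -3, -18, -72, -216, -540, -5832/5, -11232/5, -137376/35, -220968/35, -66096/7, …
ICs: h(0) = -3.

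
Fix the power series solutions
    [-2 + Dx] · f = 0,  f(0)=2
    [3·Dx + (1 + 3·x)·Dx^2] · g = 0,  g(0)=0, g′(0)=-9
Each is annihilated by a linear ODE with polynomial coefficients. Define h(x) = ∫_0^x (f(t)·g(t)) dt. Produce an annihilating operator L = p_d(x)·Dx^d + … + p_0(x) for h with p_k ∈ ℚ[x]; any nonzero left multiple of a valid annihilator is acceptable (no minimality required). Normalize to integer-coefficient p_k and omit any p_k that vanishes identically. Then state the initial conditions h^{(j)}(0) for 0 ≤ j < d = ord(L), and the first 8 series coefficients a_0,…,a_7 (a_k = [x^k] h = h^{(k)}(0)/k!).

f: a_k = 2, 4, 4, 8/3, 4/3, 8/15, 8/45, 16/315, …
g: a_k = 0, -9, 27/2, -27, 243/4, -729/5, 729/2, -6561/7, …
Sym-product of L_f,L_g gives L₀ (≤ ord 2).
h=∫₀ˣh₀: take L = L₀·Dx.
L = (-2 + 12·x)·Dx + (-1 - 12·x)·Dx^2 + (1 + 3·x)·Dx^3  (order 3).
h: a_k = 0, 0, -9, -3, -9, 87/10, -221/10, 330/7, …
ICs: h(0) = 0, h′(0) = 0, h′′(0) = -18.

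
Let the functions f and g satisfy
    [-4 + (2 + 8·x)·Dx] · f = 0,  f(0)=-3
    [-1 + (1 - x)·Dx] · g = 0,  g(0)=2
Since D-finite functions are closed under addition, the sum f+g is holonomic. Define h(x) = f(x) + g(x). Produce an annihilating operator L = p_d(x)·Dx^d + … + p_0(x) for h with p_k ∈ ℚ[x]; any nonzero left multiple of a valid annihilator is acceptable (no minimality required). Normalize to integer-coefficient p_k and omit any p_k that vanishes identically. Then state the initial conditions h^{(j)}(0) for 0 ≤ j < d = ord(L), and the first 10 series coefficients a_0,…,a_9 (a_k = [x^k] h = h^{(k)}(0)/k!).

L = (8 + 12·x) + (-6 - 8·x - 36·x^2)·Dx + (-1 + 3·x + 22·x^2 - 24·x^3)·Dx^2  (order 2).
h: a_k = -1, -4, 8, -10, 32, -82, 254, -790, 2576, -8578, …
ICs: h(0) = -1, h′(0) = -4.

f: a_k = -3, -6, 6, -12, 30, -84, 252, -792, 2574, -8580, …
g: a_k = 2, 2, 2, 2, 2, 2, 2, 2, 2, 2, …
f+g: L₀ = lclm(L_f,L_g), ord ≤ 1+1.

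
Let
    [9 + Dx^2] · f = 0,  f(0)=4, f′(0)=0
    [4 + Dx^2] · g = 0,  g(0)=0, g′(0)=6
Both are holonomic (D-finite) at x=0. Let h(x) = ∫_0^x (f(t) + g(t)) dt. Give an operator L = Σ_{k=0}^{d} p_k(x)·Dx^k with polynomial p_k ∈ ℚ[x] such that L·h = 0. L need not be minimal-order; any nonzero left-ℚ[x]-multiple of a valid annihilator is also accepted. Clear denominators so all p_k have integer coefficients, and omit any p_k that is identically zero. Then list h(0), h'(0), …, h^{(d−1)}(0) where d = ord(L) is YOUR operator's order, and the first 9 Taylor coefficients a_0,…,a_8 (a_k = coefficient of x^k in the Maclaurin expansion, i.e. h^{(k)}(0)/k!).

f: a_k = 4, 0, -18, 0, 27/2, 0, -81/20, 0, 729/1120, …
g: a_k = 0, 6, 0, -4, 0, 4/5, 0, -8/105, 0, …
h₀=f+g: left-lcm gives L₀, ord ≤ 4.
Integrate: L := L₀·Dx.
L = 36·Dx + 13·Dx^3 + Dx^5  (order 5).
h: a_k = 0, 4, 3, -6, -1, 27/10, 2/15, -81/140, -1/105, …
ICs: h(0) = 0, h′(0) = 4, h′′(0) = 6, h′′′(0) = -36, h′′′′(0) = -24.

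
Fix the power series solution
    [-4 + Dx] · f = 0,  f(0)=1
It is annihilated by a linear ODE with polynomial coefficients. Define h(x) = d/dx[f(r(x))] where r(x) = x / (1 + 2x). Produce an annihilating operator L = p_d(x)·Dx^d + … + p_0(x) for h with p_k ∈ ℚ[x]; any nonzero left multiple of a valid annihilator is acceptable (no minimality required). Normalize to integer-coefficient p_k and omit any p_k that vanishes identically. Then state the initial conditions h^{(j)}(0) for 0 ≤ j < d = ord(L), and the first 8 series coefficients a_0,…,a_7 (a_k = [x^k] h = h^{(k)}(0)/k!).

f: a_k = 1, 4, 8, 32/3, 32/3, 128/15, 256/45, 1024/315, …
h₀=f(r): pull back L_f along r ⇒ L₀.
Derive L from L₀ (diff closure).
L = -8·x + (-1 - 4·x - 4·x^2)·Dx  (order 1).
h: a_k = 4, 0, -16, 128/3, -64, 512/15, 1280/9, -65536/105, …
ICs: h(0) = 4.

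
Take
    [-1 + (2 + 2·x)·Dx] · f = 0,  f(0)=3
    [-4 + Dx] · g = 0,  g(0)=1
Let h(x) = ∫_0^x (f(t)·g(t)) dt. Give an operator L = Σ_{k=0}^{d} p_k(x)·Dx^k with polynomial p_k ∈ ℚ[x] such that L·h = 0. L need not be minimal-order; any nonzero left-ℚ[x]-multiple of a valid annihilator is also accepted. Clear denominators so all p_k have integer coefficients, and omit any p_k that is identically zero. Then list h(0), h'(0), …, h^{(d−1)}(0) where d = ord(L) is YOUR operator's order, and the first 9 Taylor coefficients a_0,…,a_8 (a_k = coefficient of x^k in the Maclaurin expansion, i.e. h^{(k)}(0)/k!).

L = (-9 - 8·x)·Dx + (2 + 2·x)·Dx^2  (order 2).
h: a_k = 0, 3, 27/4, 79/8, 683/64, 5841/640, 49553/7680, 417727/107520, 1167969/573440, …
ICs: h(0) = 0, h′(0) = 3.

f: a_k = 3, 3/2, -3/8, 3/16, -15/128, 21/256, -63/1024, 99/2048, -1287/32768, …
g: a_k = 1, 4, 8, 32/3, 32/3, 128/15, 256/45, 1024/315, 512/315, …
f·g: L₀ = L_f ⊗_s L_g, ord ≤ 1·1.
h=∫h₀ ⇒ L = L₀·Dx.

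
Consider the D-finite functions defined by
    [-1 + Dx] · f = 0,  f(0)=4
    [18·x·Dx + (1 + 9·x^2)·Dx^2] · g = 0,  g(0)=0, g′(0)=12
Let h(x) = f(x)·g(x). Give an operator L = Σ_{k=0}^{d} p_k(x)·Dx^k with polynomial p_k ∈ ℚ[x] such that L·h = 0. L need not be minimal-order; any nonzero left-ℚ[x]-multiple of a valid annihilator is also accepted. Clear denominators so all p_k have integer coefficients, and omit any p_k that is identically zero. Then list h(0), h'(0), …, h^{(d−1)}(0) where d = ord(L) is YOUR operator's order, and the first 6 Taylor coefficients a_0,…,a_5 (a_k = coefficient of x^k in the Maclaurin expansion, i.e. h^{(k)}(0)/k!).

L = (1 - 18·x + 9·x^2) + (-2 + 18·x - 18·x^2)·Dx + (1 + 9·x^2)·Dx^2  (order 2).
h: a_k = 0, 48, 48, -120, -136, 3538/5, …
ICs: h(0) = 0, h′(0) = 48.

f: a_k = 4, 4, 2, 2/3, 1/6, 1/30, …
g: a_k = 0, 12, 0, -36, 0, 972/5, …
Sym-product of L_f,L_g gives L₀ (≤ ord 2).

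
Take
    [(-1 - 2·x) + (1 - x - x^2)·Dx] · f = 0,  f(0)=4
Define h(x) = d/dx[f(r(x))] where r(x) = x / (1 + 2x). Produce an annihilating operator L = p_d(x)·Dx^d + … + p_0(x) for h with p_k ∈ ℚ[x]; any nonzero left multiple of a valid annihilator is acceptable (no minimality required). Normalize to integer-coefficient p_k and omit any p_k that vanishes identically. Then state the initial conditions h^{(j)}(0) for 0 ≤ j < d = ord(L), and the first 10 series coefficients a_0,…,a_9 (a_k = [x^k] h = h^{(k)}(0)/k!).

f: a_k = 4, 4, 8, 12, 20, 32, 52, 84, 136, 220, …
Change of var in L_f (x↦r) gives L₀.
h=h₀': d/dx-closure on L₀ ⇒ L.
L = (-6·x - 18·x^2 - 16·x^3) + (-1 - 9·x - 27·x^2 - 30·x^3 - 8·x^4)·Dx  (order 1).
h: a_k = 4, 0, -12, 48, -160, 504, -1540, 4608, -13572, 39480, …
ICs: h(0) = 4.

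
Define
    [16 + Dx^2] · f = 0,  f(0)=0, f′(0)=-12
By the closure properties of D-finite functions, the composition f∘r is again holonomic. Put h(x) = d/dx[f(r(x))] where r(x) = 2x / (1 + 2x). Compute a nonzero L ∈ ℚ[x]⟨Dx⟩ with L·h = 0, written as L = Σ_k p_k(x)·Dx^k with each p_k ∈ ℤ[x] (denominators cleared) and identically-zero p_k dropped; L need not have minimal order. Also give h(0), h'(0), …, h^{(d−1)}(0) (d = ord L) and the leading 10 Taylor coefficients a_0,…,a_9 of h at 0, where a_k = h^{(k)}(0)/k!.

L = (88 + 96·x + 96·x^2) + (12 + 72·x + 144·x^2 + 96·x^3)·Dx + (1 + 8·x + 24·x^2 + 32·x^3 + 16·x^4)·Dx^2  (order 2).
h: a_k = -24, 96, 480, -5376, 24704, -69120, 1260032/15, 5152768/15, -61650944/21, 276520960/21, …
ICs: h(0) = -24, h′(0) = 96.

f: a_k = 0, -12, 0, 32, 0, -128/5, 0, 1024/105, 0, -2048/945, …
f∘r: x↦r, Dx↦Dx/r' in L_f ⇒ L₀.
Derive L from L₀ (diff closure).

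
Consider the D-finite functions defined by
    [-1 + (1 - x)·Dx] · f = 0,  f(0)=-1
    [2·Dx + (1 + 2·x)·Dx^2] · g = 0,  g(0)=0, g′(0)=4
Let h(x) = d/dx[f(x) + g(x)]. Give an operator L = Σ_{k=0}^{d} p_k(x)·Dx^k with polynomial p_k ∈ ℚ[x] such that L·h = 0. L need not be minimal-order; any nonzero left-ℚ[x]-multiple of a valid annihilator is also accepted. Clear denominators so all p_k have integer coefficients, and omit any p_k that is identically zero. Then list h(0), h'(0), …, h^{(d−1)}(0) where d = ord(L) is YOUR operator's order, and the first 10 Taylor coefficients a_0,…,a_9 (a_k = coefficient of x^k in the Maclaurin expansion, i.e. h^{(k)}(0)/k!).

f: a_k = -1, -1, -1, -1, -1, -1, -1, -1, -1, -1, …
g: a_k = 0, 4, -4, 16/3, -8, 64/5, -64/3, 256/7, -64, 1024/9, …
L₀ := lclm(L_f,L_g); ord L₀ ≤ 1+2.
Differentiate: ansatz ord ≤ ord L₀ ⇒ L.
L = (14 + 4·x) + (-1 + 20·x + 8·x^2)·Dx + (-2 - 3·x + 3·x^2 + 2·x^3)·Dx^2  (order 2).
h: a_k = 3, -10, 13, -36, 59, -134, 249, -520, 1015, -2058, …
ICs: h(0) = 3, h′(0) = -10.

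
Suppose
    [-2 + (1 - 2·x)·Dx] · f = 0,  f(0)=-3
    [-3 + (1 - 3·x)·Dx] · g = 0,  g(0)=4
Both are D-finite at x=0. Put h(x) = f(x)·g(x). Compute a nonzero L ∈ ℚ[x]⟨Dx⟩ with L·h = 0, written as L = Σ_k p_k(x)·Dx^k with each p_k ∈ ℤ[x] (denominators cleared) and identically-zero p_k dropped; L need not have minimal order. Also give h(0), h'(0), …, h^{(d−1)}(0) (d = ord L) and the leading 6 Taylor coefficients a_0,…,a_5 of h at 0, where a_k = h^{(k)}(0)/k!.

f: a_k = -3, -6, -12, -24, -48, -96, …
g: a_k = 4, 12, 36, 108, 324, 972, …
Sym-product of L_f,L_g gives L₀ (≤ ord 1).
L = (-5 + 12·x) + (1 - 5·x + 6·x^2)·Dx  (order 1).
h: a_k = -12, -60, -228, -780, -2532, -7980, …
ICs: h(0) = -12.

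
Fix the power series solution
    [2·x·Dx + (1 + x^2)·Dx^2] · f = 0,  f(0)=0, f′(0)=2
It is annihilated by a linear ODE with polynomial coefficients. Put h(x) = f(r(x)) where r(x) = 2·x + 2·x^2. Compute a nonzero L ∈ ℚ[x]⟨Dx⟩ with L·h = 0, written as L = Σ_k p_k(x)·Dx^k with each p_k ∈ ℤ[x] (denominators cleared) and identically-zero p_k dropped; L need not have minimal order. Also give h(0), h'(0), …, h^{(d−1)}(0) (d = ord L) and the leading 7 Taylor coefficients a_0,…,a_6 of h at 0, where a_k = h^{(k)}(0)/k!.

L = (-2 + 8·x + 32·x^2 + 48·x^3 + 24·x^4)·Dx + (1 + 2·x + 4·x^2 + 16·x^3 + 20·x^4 + 8·x^5)·Dx^2  (order 2).
h: a_k = 0, 4, 4, -16/3, -16, -16/5, 176/3, …
ICs: h(0) = 0, h′(0) = 4.

f: a_k = 0, 2, 0, -2/3, 0, 2/5, 0, …
Substitute x→r, Dx→(1/r')Dx; clear ⇒ L₀.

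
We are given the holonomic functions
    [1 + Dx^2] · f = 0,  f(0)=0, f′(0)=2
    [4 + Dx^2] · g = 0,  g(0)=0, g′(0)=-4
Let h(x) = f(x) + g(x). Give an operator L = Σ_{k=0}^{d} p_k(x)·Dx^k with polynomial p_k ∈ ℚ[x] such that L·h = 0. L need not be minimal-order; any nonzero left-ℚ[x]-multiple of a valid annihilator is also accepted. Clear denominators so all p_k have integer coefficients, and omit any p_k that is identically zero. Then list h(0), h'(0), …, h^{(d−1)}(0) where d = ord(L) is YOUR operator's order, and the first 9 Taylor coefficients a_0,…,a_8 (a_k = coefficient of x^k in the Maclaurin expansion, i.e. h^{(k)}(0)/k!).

L = 4 + 5·Dx^2 + Dx^4  (order 4).
h: a_k = 0, -2, 0, 7/3, 0, -31/60, 0, 127/2520, 0, …
ICs: h(0) = 0, h′(0) = -2, h′′(0) = 0, h′′′(0) = 14.

f: a_k = 0, 2, 0, -1/3, 0, 1/60, 0, -1/2520, 0, …
g: a_k = 0, -4, 0, 8/3, 0, -8/15, 0, 16/315, 0, …
Sum ⇒ L₀ = lclm(L_f,L_g) in ℚ(x)⟨Dx⟩.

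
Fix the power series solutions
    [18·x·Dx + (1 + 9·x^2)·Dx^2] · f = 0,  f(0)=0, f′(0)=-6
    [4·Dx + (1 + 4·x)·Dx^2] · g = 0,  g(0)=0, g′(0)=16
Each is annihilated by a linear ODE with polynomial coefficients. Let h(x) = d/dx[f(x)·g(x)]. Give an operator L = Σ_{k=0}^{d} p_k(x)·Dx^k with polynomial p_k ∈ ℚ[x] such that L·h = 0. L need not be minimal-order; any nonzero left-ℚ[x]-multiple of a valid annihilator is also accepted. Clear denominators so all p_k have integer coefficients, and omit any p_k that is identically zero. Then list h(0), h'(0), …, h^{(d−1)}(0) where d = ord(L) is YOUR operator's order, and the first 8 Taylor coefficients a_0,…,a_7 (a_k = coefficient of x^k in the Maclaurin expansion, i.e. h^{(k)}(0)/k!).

L = (2448 + 17280·x + 76464·x^2 + 518400·x^3 + 1399680·x^4 + 2426112·x^5 + 1679616·x^7) + (452 + 10800·x + 98028·x^2 + 491184·x^3 + 1840320·x^4 + 4339008·x^5 + 6531840·x^6 + 1259712·x^7 + 5878656·x^8)·Dx + (136 + 1912·x + 18576·x^2 + 103608·x^3 + 389448·x^4 + 1100304·x^5 + 2239488·x^6 + 3277584·x^7 + 1259712·x^8 + 3359232·x^9)·Dx^2 + (13 + 176·x + 1234·x^2 + 6048·x^3 + 22833·x^4 + 68688·x^5 + 154224·x^6 + 279936·x^7 + 399492·x^8 + 209952·x^9 + 419904·x^10)·Dx^3  (order 3).
h: a_k = 0, -192, 576, -896, 4800, -148032/5, 521024/5, -1588992/5, …
ICs: h(0) = 0, h′(0) = -192, h′′(0) = 1152.

f: a_k = 0, -6, 0, 18, 0, -486/5, 0, 4374/7, …
g: a_k = 0, 16, -32, 256/3, -256, 4096/5, -8192/3, 65536/7, …
h₀=f·g: eliminate ⇒ L₀, order ≤ 2·2.
h₀' ⇒ L via d/dx closure of L₀.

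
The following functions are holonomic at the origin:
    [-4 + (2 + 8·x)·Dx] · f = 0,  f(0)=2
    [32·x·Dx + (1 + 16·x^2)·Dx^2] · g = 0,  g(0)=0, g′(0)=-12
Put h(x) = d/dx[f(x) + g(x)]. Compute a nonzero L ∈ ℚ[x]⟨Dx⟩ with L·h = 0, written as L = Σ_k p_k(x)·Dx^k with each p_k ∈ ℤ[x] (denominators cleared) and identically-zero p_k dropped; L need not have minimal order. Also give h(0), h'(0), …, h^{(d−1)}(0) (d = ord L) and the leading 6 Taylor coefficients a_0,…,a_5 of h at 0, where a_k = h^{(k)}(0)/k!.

L = (-32 - 320·x + 1536·x^2 + 3072·x^3) + (-22 - 128·x + 320·x^2 + 6144·x^3 + 10752·x^4)·Dx + (-1 + 12·x + 96·x^2 + 384·x^3 + 1792·x^4 + 3072·x^5)·Dx^2  (order 2).
h: a_k = -8, -8, 216, -80, -2792, -1008, …
ICs: h(0) = -8, h′(0) = -8.

f: a_k = 2, 4, -4, 8, -20, 56, …
g: a_k = 0, -12, 0, 64, 0, -3072/5, …
h₀=f+g: left-lcm gives L₀, ord ≤ 3.
h=h₀': d/dx-closure on L₀ ⇒ L.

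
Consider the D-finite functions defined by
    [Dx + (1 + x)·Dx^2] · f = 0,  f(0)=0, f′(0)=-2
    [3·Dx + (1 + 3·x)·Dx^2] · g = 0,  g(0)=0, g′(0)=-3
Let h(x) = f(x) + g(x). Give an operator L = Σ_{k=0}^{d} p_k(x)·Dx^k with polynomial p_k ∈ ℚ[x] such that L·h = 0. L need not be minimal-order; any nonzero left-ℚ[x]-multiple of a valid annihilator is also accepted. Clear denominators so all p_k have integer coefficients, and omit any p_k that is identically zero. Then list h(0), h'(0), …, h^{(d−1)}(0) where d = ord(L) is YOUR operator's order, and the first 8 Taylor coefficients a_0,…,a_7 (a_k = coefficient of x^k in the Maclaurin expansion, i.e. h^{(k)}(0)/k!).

L = 6·Dx + (8 + 12·x)·Dx^2 + (1 + 4·x + 3·x^2)·Dx^3  (order 3).
h: a_k = 0, -5, 11/2, -29/3, 83/4, -49, 731/6, -2189/7, …
ICs: h(0) = 0, h′(0) = -5, h′′(0) = 11.

f: a_k = 0, -2, 1, -2/3, 1/2, -2/5, 1/3, -2/7, …
g: a_k = 0, -3, 9/2, -9, 81/4, -243/5, 243/2, -2187/7, …
f+g: L₀ = lclm(L_f,L_g), ord ≤ 2+2.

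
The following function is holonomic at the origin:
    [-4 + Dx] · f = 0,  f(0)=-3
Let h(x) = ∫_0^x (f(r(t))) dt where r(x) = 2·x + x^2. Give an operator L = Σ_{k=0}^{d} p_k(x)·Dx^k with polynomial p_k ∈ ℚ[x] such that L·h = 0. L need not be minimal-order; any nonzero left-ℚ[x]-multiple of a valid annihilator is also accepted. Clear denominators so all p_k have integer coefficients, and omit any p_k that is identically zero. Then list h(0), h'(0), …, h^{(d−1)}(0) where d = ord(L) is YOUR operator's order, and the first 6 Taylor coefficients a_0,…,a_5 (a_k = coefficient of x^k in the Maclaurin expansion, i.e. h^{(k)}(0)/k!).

L = (-8 - 8·x)·Dx + Dx^2  (order 2).
h: a_k = 0, -3, -12, -36, -88, -184, …
ICs: h(0) = 0, h′(0) = -3.

f: a_k = -3, -12, -24, -32, -32, -128/5, …
L₀ from L_f via x↦r, Dx↦r'^{-1}Dx.
h=∫₀ˣh₀: take L = L₀·Dx.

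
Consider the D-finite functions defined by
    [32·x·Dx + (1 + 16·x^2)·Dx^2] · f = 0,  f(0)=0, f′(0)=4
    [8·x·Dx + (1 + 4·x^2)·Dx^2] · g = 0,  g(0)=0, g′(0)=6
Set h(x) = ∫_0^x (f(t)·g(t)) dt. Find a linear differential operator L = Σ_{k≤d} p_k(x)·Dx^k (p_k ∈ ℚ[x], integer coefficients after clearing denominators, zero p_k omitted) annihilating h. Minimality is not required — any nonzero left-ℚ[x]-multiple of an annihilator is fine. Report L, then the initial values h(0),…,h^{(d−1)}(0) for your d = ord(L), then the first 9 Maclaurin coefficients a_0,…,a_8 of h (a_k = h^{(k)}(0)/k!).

f: a_k = 0, 4, 0, -64/3, 0, 1024/5, 0, -16384/7, 0, …
g: a_k = 0, 6, 0, -8, 0, 96/5, 0, -384/7, 0, …
h₀=f·g: eliminate ⇒ L₀, order ≤ 2·2.
∫: right-multiply L₀ by Dx.
L = (-1536·x - 51200·x^3 - 262144·x^5 + 655360·x^7 + 6291456·x^9)·Dx^2 + (-80 - 6592·x^2 - 92160·x^4 - 229376·x^6 + 2293760·x^8 + 9437184·x^10)·Dx^3 + (-160·x - 4480·x^3 - 30720·x^5 + 69632·x^7 + 1310720·x^9 + 3145728·x^11)·Dx^4 + (-1 - 40·x^2 - 464·x^4 + 29696·x^8 + 163840·x^10 + 262144·x^12)·Dx^5  (order 5).
h: a_k = 0, 0, 0, 8, 0, -32, 0, 22144/105, 0, …
ICs: h(0) = 0, h′(0) = 0, h′′(0) = 0, h′′′(0) = 48, h′′′′(0) = 0.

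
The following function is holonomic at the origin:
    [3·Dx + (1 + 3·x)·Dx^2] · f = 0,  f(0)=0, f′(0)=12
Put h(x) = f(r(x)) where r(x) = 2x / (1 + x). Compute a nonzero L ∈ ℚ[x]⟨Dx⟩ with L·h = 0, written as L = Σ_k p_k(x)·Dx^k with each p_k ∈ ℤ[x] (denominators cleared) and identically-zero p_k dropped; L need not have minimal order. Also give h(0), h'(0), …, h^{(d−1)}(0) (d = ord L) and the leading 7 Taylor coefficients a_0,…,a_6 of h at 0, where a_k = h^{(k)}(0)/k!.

f: a_k = 0, 12, -18, 36, -81, 972/5, -486, …
h₀=f(r): pull back L_f along r ⇒ L₀.
L = (8 + 14·x)·Dx + (1 + 8·x + 7·x^2)·Dx^2  (order 2).
h: a_k = 0, 24, -96, 456, -2400, 67224/5, -78432, …
ICs: h(0) = 0, h′(0) = 24.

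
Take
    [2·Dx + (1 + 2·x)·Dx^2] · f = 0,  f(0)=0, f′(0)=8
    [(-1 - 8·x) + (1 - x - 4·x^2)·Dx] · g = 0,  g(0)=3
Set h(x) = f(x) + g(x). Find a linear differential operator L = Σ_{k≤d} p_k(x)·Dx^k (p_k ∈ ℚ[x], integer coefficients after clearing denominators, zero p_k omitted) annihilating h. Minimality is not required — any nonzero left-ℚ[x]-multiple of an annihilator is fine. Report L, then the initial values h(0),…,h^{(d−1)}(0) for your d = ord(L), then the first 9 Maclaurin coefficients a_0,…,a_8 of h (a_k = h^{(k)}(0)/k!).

L = (-94 - 644·x - 1664·x^2 - 1920·x^3 - 1536·x^4)·Dx + (-23 - 324·x - 1448·x^2 - 3072·x^3 - 3904·x^4 - 2560·x^5)·Dx^2 + (6 + 35·x + 53·x^2 - 98·x^3 - 528·x^4 - 864·x^5 - 512·x^6)·Dx^3  (order 3).
h: a_k = 3, 11, 7, 113/3, 71, 1103/5, 1501/3, 9773/7, 3367, …
ICs: h(0) = 3, h′(0) = 11, h′′(0) = 14.

f: a_k = 0, 8, -8, 32/3, -16, 128/5, -128/3, 512/7, -128, …
g: a_k = 3, 3, 15, 27, 87, 195, 543, 1323, 3495, …
f+g: L₀ = lclm(L_f,L_g), ord ≤ 2+1.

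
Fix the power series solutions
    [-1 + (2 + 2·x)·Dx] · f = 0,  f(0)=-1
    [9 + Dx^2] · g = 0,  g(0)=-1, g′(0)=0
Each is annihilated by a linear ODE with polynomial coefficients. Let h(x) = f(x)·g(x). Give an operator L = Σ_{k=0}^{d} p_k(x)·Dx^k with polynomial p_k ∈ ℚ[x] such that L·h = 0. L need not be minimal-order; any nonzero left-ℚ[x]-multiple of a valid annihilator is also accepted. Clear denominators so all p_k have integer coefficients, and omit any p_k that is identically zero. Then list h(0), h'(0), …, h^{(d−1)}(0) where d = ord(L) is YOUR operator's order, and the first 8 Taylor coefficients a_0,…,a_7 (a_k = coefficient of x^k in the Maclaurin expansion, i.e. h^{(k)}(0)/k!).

L = (39 + 72·x + 36·x^2) + (-4 - 4·x)·Dx + (4 + 8·x + 4·x^2)·Dx^2  (order 2).
h: a_k = 1, 1/2, -37/8, -35/16, 499/128, 367/256, -6549/5120, -4119/10240, …
ICs: h(0) = 1, h′(0) = 1/2.

f: a_k = -1, -1/2, 1/8, -1/16, 5/128, -7/256, 21/1024, -33/2048, …
g: a_k = -1, 0, 9/2, 0, -27/8, 0, 81/80, 0, …
Sym-product of L_f,L_g gives L₀ (≤ ord 2).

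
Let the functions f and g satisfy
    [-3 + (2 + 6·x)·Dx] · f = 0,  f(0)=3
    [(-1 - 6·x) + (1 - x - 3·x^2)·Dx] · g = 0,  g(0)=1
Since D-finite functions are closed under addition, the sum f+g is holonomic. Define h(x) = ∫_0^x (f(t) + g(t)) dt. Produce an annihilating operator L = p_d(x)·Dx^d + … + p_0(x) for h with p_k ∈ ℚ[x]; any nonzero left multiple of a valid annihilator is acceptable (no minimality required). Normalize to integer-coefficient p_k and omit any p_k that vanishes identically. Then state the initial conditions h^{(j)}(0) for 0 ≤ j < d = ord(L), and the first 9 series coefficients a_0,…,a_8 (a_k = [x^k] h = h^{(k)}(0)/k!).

f: a_k = 3, 9/2, -27/8, 81/16, -1215/128, 5103/256, -45927/1024, 216513/2048, -8444007/32768, …
g: a_k = 1, 1, 4, 7, 19, 40, 97, 217, 508, …
L₀ := lclm(L_f,L_g); ord L₀ ≤ 1+1.
Integrate: L := L₀·Dx.
L = (57 + 297·x + 567·x^2 + 810·x^3)·Dx + (-41 - 246·x - 891·x^2 - 1998·x^3 - 2025·x^4)·Dx^2 + (-2 + 38·x + 186·x^2 - 54·x^3 - 918·x^4 - 810·x^5)·Dx^3  (order 3).
h: a_k = 0, 4, 11/4, 5/24, 193/64, 1217/640, 15343/1536, 53401/7168, 660929/16384, …
ICs: h(0) = 0, h′(0) = 4, h′′(0) = 11/2.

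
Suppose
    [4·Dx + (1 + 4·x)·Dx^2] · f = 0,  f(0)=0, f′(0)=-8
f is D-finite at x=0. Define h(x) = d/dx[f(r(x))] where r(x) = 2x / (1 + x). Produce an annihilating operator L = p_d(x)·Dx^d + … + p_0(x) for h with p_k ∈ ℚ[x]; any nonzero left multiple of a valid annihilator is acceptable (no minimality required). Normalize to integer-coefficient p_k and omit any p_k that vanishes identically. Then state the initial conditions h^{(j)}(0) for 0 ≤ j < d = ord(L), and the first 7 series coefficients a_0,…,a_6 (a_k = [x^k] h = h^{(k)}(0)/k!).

f: a_k = 0, -8, 16, -128/3, 128, -2048/5, 4096/3, …
Substitute x→r, Dx→(1/r')Dx; clear ⇒ L₀.
Derive L from L₀ (diff closure).
L = (10 + 18·x) + (1 + 10·x + 9·x^2)·Dx  (order 1).
h: a_k = -16, 160, -1456, 13120, -118096, 1062880, -9565936, …
ICs: h(0) = -16.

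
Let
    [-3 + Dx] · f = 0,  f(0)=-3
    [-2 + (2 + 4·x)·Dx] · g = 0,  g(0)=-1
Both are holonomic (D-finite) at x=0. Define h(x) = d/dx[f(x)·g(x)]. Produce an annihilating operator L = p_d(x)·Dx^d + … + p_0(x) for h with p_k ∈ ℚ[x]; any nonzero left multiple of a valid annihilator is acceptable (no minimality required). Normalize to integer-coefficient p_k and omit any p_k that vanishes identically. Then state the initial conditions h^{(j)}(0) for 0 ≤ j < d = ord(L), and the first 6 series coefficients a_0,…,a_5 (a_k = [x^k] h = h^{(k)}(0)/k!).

f: a_k = -3, -9, -27/2, -27/2, -81/8, -243/40, …
g: a_k = -1, -1, 1/2, -1/2, 5/8, -7/8, …
f·g: L₀ = L_f ⊗_s L_g, ord ≤ 1·1.
Derive L from L₀ (diff closure).
L = (7 + 24·x + 18·x^2) + (-2 - 7·x - 6·x^2)·Dx  (order 1).
h: a_k = 12, 42, 72, 78, 66, 189/5, …
ICs: h(0) = 12.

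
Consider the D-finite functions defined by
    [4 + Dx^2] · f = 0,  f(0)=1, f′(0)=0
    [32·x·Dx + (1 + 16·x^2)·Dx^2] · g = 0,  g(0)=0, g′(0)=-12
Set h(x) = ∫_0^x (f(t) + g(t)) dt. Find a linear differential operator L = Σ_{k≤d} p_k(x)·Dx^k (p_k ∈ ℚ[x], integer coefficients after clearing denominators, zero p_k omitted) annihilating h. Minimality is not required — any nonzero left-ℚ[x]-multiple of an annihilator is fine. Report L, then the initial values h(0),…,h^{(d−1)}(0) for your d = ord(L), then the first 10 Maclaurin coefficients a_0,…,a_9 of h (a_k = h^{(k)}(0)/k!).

L = (-6016·x + 102400·x^3 + 32768·x^5)·Dx^2 + (-28 + 1216·x^2 + 27648·x^4 + 16384·x^6)·Dx^3 + (-1504·x + 25600·x^3 + 8192·x^5)·Dx^4 + (-7 + 304·x^2 + 6912·x^4 + 4096·x^6)·Dx^5  (order 5).
h: a_k = 0, 1, -6, -2/3, 16, 2/15, -512/5, -4/315, 6144/7, 2/2835, …
ICs: h(0) = 0, h′(0) = 1, h′′(0) = -12, h′′′(0) = -4, h′′′′(0) = 384.

f: a_k = 1, 0, -2, 0, 2/3, 0, -4/45, 0, 2/315, 0, …
g: a_k = 0, -12, 0, 64, 0, -3072/5, 0, 49152/7, 0, -262144/3, …
f+g: L₀ = lclm(L_f,L_g), ord ≤ 2+2.
Integrate: L := L₀·Dx.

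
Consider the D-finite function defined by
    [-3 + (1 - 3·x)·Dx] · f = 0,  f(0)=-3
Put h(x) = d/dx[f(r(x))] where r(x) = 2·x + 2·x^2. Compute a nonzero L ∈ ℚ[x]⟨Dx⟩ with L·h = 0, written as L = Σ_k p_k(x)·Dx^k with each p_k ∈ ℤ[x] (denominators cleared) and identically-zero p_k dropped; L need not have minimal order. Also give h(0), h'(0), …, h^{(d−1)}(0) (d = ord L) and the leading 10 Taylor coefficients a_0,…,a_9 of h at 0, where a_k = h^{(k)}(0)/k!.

L = (14 + 36·x + 36·x^2) + (-1 + 4·x + 18·x^2 + 12·x^3)·Dx  (order 1).
h: a_k = -18, -252, -2592, -23760, -204120, -1683504, -13499136, -106033536, -819862560, -6261001920, …
ICs: h(0) = -18.

f: a_k = -3, -9, -27, -81, -243, -729, -2187, -6561, -19683, -59049, …
L₀ from L_f via x↦r, Dx↦r'^{-1}Dx.
h=h₀': d/dx-closure on L₀ ⇒ L.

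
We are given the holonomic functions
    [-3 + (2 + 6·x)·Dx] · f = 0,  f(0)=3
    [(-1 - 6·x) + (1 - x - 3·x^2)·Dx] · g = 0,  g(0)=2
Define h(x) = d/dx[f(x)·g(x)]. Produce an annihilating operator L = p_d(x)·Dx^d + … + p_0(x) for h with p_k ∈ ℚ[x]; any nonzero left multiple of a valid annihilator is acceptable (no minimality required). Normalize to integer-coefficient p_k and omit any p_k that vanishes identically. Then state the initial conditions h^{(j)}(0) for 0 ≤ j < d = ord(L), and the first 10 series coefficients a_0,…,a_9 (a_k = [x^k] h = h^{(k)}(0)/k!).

f: a_k = 3, 9/2, -27/8, 81/16, -1215/128, 5103/256, -45927/1024, 216513/2048, -8444007/32768, 42220035/65536, …
g: a_k = 2, 2, 8, 14, 38, 80, 194, 434, 1016, 2318, …
Product ⇒ symmetric product L₀, ord ≤ 1.
Derive L from L₀ (diff closure).
L = (35 + 378·x + 1053·x^2 + 1350·x^3 + 1215·x^4) + (-10 - 50·x - 54·x^2 + 162·x^3 + 594·x^4 + 486·x^5)·Dx  (order 1).
h: a_k = 15, 105/2, 1953/8, 9033/16, 272085/128, 1165599/256, 16097109/1024, 65648553/2048, 3548497437/32768, 13610154435/65536, …
ICs: h(0) = 15.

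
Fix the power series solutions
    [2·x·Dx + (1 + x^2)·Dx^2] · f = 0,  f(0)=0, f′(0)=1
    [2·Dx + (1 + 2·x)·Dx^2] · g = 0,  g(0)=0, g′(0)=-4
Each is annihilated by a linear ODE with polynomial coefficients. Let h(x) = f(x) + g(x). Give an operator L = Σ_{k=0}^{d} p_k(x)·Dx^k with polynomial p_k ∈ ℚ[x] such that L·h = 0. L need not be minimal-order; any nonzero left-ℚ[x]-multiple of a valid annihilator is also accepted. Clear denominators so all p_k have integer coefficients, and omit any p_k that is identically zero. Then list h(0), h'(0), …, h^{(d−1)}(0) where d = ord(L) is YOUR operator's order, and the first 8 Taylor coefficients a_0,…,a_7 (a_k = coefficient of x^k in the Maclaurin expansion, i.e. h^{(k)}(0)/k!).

L = (-2 - 12·x + 6·x^2 + 4·x^3)·Dx + (-5 - 4·x - 9·x^2 + 12·x^3 + 8·x^4)·Dx^2 + (-1 - x + 2·x^2 + x^3 + 3·x^4 + 2·x^5)·Dx^3  (order 3).
h: a_k = 0, -3, 4, -17/3, 8, -63/5, 64/3, -257/7, …
ICs: h(0) = 0, h′(0) = -3, h′′(0) = 8.

f: a_k = 0, 1, 0, -1/3, 0, 1/5, 0, -1/7, …
g: a_k = 0, -4, 4, -16/3, 8, -64/5, 64/3, -256/7, …
h₀=f+g: left-lcm gives L₀, ord ≤ 4.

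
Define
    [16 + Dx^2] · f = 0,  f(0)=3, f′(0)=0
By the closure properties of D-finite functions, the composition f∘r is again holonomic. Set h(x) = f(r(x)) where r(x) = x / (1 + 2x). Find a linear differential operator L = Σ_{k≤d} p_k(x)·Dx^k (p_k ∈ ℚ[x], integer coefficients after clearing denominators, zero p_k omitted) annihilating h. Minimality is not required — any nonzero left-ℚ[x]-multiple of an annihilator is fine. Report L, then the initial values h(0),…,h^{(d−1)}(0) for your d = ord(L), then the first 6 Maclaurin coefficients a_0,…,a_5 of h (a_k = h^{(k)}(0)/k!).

f: a_k = 3, 0, -24, 0, 32, 0, …
f∘r: x↦r, Dx↦Dx/r' in L_f ⇒ L₀.
L = 16 + (4 + 24·x + 48·x^2 + 32·x^3)·Dx + (1 + 8·x + 24·x^2 + 32·x^3 + 16·x^4)·Dx^2  (order 2).
h: a_k = 3, 0, -24, 96, -256, 512, …
ICs: h(0) = 3, h′(0) = 0.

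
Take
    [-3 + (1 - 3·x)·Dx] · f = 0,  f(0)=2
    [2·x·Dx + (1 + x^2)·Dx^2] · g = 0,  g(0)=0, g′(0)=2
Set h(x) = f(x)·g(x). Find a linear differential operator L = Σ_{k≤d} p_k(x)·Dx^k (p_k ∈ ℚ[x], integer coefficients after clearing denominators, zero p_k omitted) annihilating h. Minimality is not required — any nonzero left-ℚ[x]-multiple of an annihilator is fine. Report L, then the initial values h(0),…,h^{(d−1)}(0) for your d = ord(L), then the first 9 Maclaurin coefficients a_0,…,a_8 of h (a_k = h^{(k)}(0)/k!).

f: a_k = 2, 6, 18, 54, 162, 486, 1458, 4374, 13122, …
g: a_k = 0, 2, 0, -2/3, 0, 2/5, 0, -2/7, 0, …
L₀ := L_f ⊗_s L_g (sym. prod.), ord ≤ 2.
L = 6·x + (6 - 2·x + 12·x^2)·Dx + (-1 + 3·x - x^2 + 3·x^3)·Dx^2  (order 2).
h: a_k = 0, 4, 12, 104/3, 104, 1564/5, 4692/5, 98512/35, 295536/35, …
ICs: h(0) = 0, h′(0) = 4.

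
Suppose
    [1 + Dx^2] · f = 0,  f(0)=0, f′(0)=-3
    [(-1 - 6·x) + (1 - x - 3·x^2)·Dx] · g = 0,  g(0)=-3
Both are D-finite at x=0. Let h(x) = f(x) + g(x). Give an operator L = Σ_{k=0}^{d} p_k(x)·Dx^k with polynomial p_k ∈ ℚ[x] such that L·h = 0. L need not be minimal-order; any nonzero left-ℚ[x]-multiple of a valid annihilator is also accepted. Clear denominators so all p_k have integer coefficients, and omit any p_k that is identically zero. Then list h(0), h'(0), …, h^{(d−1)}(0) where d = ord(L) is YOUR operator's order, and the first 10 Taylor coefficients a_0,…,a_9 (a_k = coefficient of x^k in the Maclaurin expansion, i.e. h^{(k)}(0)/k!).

f: a_k = 0, -3, 0, 1/2, 0, -1/40, 0, 1/1680, 0, -1/120960, …
g: a_k = -3, -3, -12, -21, -57, -120, -291, -651, -1524, -3477, …
Weyl lclm of L_f,L_g ⇒ L₀ (ord ≤ 3).
L = (-43 - 292·x - 307·x^2 - 624·x^3 - 45·x^4 - 54·x^5) + (9 + 7·x + 6·x^2 - 91·x^3 - 144·x^4 - 27·x^5 - 27·x^6)·Dx + (-43 - 292·x - 307·x^2 - 624·x^3 - 45·x^4 - 54·x^5)·Dx^2 + (9 + 7·x + 6·x^2 - 91·x^3 - 144·x^4 - 27·x^5 - 27·x^6)·Dx^3  (order 3).
h: a_k = -3, -6, -12, -41/2, -57, -4801/40, -291, -1093679/1680, -1524, -420577921/120960, …
ICs: h(0) = -3, h′(0) = -6, h′′(0) = -24.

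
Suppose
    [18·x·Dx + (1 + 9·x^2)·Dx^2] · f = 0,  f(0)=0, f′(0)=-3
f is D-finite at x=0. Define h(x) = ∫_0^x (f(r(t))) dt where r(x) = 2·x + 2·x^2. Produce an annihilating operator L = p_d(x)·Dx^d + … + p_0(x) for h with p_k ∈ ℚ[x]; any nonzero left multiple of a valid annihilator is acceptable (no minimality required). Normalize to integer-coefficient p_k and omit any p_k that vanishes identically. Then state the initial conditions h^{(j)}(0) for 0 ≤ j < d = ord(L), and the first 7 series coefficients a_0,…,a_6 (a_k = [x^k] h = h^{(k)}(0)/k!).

L = (-2 + 72·x + 288·x^2 + 432·x^3 + 216·x^4)·Dx^2 + (1 + 2·x + 36·x^2 + 144·x^3 + 180·x^4 + 72·x^5)·Dx^3  (order 3).
h: a_k = 0, 0, -3, -2, 18, 216/5, -1116/5, …
ICs: h(0) = 0, h′(0) = 0, h′′(0) = -6.

f: a_k = 0, -3, 0, 9, 0, -243/5, 0, …
Change of var in L_f (x↦r) gives L₀.
h=∫₀ˣh₀: take L = L₀·Dx.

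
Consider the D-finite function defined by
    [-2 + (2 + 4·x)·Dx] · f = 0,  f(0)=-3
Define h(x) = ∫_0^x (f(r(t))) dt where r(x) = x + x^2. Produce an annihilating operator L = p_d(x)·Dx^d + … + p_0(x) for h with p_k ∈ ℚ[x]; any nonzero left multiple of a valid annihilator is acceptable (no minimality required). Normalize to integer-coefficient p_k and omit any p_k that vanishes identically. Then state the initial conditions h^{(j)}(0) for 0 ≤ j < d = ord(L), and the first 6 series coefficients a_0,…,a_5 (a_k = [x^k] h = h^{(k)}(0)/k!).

f: a_k = -3, -3, 3/2, -3/2, 15/8, -21/8, …
Substitute x→r, Dx→(1/r')Dx; clear ⇒ L₀.
∫: right-multiply L₀ by Dx.
L = (-1 - 2·x)·Dx + (1 + 2·x + 2·x^2)·Dx^2  (order 2).
h: a_k = 0, -3, -3/2, -1/2, 3/8, -9/40, …
ICs: h(0) = 0, h′(0) = -3.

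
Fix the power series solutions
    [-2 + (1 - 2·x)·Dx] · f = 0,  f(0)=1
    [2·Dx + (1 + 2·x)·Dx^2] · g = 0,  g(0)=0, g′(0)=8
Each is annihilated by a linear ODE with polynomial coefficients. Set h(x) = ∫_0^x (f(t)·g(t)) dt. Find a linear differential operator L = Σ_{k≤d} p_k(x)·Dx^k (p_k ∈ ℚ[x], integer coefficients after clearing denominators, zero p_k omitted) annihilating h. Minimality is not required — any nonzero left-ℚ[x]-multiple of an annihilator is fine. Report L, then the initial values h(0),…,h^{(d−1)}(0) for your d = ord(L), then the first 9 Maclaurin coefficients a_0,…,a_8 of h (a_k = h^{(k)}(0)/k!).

f: a_k = 1, 2, 4, 8, 16, 32, 64, 128, 256, …
g: a_k = 0, 8, -8, 32/3, -16, 128/5, -128/3, 512/7, -128, …
f·g: L₀ = L_f ⊗_s L_g, ord ≤ 1·2.
∫: right-multiply L₀ by Dx.
L = 4·Dx + (2 + 12·x)·Dx^2 + (-1 + 4·x^2)·Dx^3  (order 3).
h: a_k = 0, 0, 4, 8/3, 20/3, 112/15, 752/45, 2368/105, 5104/105, …
ICs: h(0) = 0, h′(0) = 0, h′′(0) = 8.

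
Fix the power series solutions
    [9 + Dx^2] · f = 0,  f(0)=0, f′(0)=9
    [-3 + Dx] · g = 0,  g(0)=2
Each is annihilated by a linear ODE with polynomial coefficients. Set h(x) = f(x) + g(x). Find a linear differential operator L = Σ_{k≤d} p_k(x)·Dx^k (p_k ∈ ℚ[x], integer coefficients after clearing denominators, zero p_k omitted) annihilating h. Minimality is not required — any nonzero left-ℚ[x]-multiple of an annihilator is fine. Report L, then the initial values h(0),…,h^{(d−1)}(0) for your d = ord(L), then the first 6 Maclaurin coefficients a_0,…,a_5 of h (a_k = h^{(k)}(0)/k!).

L = -27 + 9·Dx - 3·Dx^2 + Dx^3  (order 3).
h: a_k = 2, 15, 9, -9/2, 27/4, 81/8, …
ICs: h(0) = 2, h′(0) = 15, h′′(0) = 18.

f: a_k = 0, 9, 0, -27/2, 0, 243/40, …
g: a_k = 2, 6, 9, 9, 27/4, 81/20, …
Sum ⇒ L₀ = lclm(L_f,L_g) in ℚ(x)⟨Dx⟩.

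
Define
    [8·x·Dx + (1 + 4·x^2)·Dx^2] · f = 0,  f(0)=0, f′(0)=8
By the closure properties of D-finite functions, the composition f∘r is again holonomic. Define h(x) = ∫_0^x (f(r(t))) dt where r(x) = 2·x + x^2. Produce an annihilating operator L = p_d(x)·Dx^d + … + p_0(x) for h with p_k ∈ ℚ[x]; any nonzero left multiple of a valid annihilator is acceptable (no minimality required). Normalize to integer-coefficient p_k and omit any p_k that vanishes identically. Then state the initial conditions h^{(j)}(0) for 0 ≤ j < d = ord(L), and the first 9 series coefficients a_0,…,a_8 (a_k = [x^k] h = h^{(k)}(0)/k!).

f: a_k = 0, 8, 0, -32/3, 0, 128/5, 0, -512/7, 0, …
Substitute x→r, Dx→(1/r')Dx; clear ⇒ L₀.
h=∫h₀ ⇒ L = L₀·Dx.
L = (-1 + 32·x + 64·x^2 + 48·x^3 + 12·x^4)·Dx^2 + (1 + x + 16·x^2 + 32·x^3 + 20·x^4 + 4·x^5)·Dx^3  (order 3).
h: a_k = 0, 0, 8, 8/3, -64/3, -128/5, 1888/15, 6112/21, -6400/7, …
ICs: h(0) = 0, h′(0) = 0, h′′(0) = 16.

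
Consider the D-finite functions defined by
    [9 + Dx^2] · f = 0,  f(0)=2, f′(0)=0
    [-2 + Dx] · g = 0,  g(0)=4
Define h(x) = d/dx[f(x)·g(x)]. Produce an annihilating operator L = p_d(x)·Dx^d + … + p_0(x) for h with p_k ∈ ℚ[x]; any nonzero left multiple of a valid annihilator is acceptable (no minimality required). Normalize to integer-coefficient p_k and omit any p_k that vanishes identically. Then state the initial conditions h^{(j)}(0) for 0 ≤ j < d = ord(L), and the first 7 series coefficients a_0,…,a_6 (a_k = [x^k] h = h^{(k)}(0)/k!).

f: a_k = 2, 0, -9, 0, 27/4, 0, -81/40, …
g: a_k = 4, 8, 8, 16/3, 8/3, 16/15, 16/45, …
L₀ := L_f ⊗_s L_g (sym. prod.), ord ≤ 2.
h=h₀': d/dx-closure on L₀ ⇒ L.
L = 13 - 4·Dx + Dx^2  (order 2).
h: a_k = 16, -40, -184, -476/3, 122/3, 407/3, 3277/45, …
ICs: h(0) = 16, h′(0) = -40.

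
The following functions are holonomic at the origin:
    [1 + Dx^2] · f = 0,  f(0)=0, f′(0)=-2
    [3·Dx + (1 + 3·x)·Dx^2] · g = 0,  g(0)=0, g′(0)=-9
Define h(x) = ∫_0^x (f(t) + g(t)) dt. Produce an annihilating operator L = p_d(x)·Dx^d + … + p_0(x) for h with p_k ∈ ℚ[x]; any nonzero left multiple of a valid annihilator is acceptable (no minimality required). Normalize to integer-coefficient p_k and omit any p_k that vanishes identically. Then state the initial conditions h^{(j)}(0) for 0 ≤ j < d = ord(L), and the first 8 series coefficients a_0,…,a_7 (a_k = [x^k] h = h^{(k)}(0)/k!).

f: a_k = 0, -2, 0, 1/3, 0, -1/60, 0, 1/2520, …
g: a_k = 0, -9, 27/2, -27, 243/4, -729/5, 729/2, -6561/7, …
Weyl lclm of L_f,L_g ⇒ L₀ (ord ≤ 4).
∫: right-multiply L₀ by Dx.
L = (165 + 18·x + 27·x^2)·Dx^2 + (19 + 63·x + 27·x^2 + 27·x^3)·Dx^3 + (165 + 18·x + 27·x^2)·Dx^4 + (19 + 63·x + 27·x^2 + 27·x^3)·Dx^5  (order 5).
h: a_k = 0, 0, -11/2, 9/2, -20/3, 243/20, -8749/360, 729/14, …
ICs: h(0) = 0, h′(0) = 0, h′′(0) = -11, h′′′(0) = 27, h′′′′(0) = -160.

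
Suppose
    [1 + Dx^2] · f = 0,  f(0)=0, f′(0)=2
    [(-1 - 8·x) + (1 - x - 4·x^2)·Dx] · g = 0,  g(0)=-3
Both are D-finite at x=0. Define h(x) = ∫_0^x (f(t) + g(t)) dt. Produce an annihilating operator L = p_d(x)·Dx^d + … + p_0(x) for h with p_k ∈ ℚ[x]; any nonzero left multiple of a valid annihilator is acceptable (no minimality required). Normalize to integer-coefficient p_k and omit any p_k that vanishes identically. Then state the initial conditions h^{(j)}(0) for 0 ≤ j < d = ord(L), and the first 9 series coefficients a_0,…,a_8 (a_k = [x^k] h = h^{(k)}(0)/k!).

f: a_k = 0, 2, 0, -1/3, 0, 1/60, 0, -1/2520, 0, …
g: a_k = -3, -3, -15, -27, -87, -195, -543, -1323, -3495, …
h₀=f+g: left-lcm gives L₀, ord ≤ 3.
h=∫₀ˣh₀: take L = L₀·Dx.
L = (-55 - 486·x - 553·x^2 - 1488·x^3 - 80·x^4 - 128·x^5)·Dx + (11 + 11·x + 23·x^2 - 169·x^3 - 348·x^4 - 48·x^5 - 64·x^6)·Dx^2 + (-55 - 486·x - 553·x^2 - 1488·x^3 - 80·x^4 - 128·x^5)·Dx^3 + (11 + 11·x + 23·x^2 - 169·x^3 - 348·x^4 - 48·x^5 - 64·x^6)·Dx^4  (order 4).
h: a_k = 0, -3, -1/2, -5, -41/6, -87/5, -11699/360, -543/7, -3333961/20160, …
ICs: h(0) = 0, h′(0) = -3, h′′(0) = -1, h′′′(0) = -30.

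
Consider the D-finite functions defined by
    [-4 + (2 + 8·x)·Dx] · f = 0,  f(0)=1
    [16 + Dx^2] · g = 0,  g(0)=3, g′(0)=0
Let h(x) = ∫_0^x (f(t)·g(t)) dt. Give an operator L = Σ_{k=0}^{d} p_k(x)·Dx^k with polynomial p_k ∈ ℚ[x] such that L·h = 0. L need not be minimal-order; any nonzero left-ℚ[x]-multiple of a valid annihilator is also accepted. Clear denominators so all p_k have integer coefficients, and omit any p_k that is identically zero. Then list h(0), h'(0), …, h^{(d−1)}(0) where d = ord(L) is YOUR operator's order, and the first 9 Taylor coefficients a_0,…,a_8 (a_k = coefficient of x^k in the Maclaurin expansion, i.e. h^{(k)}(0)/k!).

f: a_k = 1, 2, -2, 4, -10, 28, -84, 264, -858, …
g: a_k = 3, 0, -24, 0, 32, 0, -256/15, 0, 512/105, …
L₀ := L_f ⊗_s L_g (sym. prod.), ord ≤ 2.
Integrate: L := L₀·Dx.
L = (28 + 128·x + 256·x^2)·Dx + (-4 - 16·x)·Dx^2 + (1 + 8·x + 16·x^2)·Dx^3  (order 3).
h: a_k = 0, 3, 3, -10, -9, 10, 26/3, -1396/105, 401/15, …
ICs: h(0) = 0, h′(0) = 3, h′′(0) = 6.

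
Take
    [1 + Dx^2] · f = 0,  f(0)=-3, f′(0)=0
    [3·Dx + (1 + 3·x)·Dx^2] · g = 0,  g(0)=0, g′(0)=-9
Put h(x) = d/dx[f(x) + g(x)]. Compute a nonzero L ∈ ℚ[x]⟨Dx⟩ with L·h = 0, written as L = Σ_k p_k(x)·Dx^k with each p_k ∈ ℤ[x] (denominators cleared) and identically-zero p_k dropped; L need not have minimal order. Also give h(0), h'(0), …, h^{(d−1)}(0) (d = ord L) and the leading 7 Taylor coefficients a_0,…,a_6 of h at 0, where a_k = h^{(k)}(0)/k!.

f: a_k = -3, 0, 3/2, 0, -1/8, 0, 1/240, …
g: a_k = 0, -9, 27/2, -27, 243/4, -729/5, 729/2, …
f+g: L₀ = lclm(L_f,L_g), ord ≤ 2+2.
h₀' ⇒ L via d/dx closure of L₀.
L = (165 + 18·x + 27·x^2) + (19 + 63·x + 27·x^2 + 27·x^3)·Dx + (165 + 18·x + 27·x^2)·Dx^2 + (19 + 63·x + 27·x^2 + 27·x^3)·Dx^3  (order 3).
h: a_k = -9, 30, -81, 485/2, -729, 87481/40, -6561, …
ICs: h(0) = -9, h′(0) = 30, h′′(0) = -162.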